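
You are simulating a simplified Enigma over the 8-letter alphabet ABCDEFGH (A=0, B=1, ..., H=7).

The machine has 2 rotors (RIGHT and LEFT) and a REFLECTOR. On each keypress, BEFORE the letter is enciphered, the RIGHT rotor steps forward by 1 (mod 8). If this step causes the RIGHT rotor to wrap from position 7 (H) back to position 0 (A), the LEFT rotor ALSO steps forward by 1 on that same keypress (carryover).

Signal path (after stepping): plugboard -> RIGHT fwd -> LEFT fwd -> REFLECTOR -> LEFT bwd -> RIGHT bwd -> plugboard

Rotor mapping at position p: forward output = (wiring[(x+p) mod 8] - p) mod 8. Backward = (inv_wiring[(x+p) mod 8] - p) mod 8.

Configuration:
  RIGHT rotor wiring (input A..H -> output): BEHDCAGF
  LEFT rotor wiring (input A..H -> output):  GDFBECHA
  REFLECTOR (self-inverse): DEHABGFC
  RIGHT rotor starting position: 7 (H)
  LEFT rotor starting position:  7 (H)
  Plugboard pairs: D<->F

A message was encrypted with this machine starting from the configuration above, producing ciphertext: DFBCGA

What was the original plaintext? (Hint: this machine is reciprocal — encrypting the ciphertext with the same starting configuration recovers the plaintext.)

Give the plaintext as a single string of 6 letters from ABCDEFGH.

Answer: EEGDBF

Derivation:
Char 1 ('D'): step: R->0, L->0 (L advanced); D->plug->F->R->A->L->G->refl->F->L'->C->R'->E->plug->E
Char 2 ('F'): step: R->1, L=0; F->plug->D->R->B->L->D->refl->A->L'->H->R'->E->plug->E
Char 3 ('B'): step: R->2, L=0; B->plug->B->R->B->L->D->refl->A->L'->H->R'->G->plug->G
Char 4 ('C'): step: R->3, L=0; C->plug->C->R->F->L->C->refl->H->L'->G->R'->F->plug->D
Char 5 ('G'): step: R->4, L=0; G->plug->G->R->D->L->B->refl->E->L'->E->R'->B->plug->B
Char 6 ('A'): step: R->5, L=0; A->plug->A->R->D->L->B->refl->E->L'->E->R'->D->plug->F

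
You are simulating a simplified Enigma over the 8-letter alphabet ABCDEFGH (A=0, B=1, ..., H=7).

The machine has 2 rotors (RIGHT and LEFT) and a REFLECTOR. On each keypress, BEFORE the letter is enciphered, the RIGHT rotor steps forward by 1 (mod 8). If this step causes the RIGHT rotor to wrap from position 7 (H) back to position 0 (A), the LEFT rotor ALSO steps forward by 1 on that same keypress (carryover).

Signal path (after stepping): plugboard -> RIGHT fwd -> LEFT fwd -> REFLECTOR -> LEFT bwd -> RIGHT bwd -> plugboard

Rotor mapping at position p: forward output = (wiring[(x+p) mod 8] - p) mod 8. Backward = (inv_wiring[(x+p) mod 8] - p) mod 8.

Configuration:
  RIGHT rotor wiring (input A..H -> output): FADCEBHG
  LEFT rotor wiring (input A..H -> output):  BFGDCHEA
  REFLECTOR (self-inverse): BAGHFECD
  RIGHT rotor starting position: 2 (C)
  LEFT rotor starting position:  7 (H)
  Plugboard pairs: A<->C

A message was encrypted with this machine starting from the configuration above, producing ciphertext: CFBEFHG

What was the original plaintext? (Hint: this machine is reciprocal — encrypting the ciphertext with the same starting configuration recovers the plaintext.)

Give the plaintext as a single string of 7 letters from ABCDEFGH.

Answer: DGAHEFD

Derivation:
Char 1 ('C'): step: R->3, L=7; C->plug->A->R->H->L->F->refl->E->L'->E->R'->D->plug->D
Char 2 ('F'): step: R->4, L=7; F->plug->F->R->E->L->E->refl->F->L'->H->R'->G->plug->G
Char 3 ('B'): step: R->5, L=7; B->plug->B->R->C->L->G->refl->C->L'->B->R'->C->plug->A
Char 4 ('E'): step: R->6, L=7; E->plug->E->R->F->L->D->refl->H->L'->D->R'->H->plug->H
Char 5 ('F'): step: R->7, L=7; F->plug->F->R->F->L->D->refl->H->L'->D->R'->E->plug->E
Char 6 ('H'): step: R->0, L->0 (L advanced); H->plug->H->R->G->L->E->refl->F->L'->B->R'->F->plug->F
Char 7 ('G'): step: R->1, L=0; G->plug->G->R->F->L->H->refl->D->L'->D->R'->D->plug->D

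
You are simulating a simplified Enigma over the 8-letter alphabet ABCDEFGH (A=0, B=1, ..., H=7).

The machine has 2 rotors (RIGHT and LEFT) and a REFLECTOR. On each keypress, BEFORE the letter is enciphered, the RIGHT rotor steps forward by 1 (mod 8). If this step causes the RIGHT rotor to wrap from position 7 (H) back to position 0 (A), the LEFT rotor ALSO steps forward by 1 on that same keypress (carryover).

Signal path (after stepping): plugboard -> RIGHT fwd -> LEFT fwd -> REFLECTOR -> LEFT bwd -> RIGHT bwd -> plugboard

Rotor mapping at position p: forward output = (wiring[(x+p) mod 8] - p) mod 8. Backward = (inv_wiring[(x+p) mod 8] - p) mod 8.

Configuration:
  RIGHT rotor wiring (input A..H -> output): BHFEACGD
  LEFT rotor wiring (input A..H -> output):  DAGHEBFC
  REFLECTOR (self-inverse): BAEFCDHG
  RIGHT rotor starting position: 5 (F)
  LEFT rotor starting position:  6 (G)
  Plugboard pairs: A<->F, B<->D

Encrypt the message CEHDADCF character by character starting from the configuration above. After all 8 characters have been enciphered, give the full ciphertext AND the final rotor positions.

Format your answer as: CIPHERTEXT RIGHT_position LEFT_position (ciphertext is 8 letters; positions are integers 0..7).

Answer: BFDGCEFA 5 7

Derivation:
Char 1 ('C'): step: R->6, L=6; C->plug->C->R->D->L->C->refl->E->L'->B->R'->D->plug->B
Char 2 ('E'): step: R->7, L=6; E->plug->E->R->F->L->B->refl->A->L'->E->R'->A->plug->F
Char 3 ('H'): step: R->0, L->7 (L advanced); H->plug->H->R->D->L->H->refl->G->L'->H->R'->B->plug->D
Char 4 ('D'): step: R->1, L=7; D->plug->B->R->E->L->A->refl->B->L'->C->R'->G->plug->G
Char 5 ('A'): step: R->2, L=7; A->plug->F->R->B->L->E->refl->C->L'->G->R'->C->plug->C
Char 6 ('D'): step: R->3, L=7; D->plug->B->R->F->L->F->refl->D->L'->A->R'->E->plug->E
Char 7 ('C'): step: R->4, L=7; C->plug->C->R->C->L->B->refl->A->L'->E->R'->A->plug->F
Char 8 ('F'): step: R->5, L=7; F->plug->A->R->F->L->F->refl->D->L'->A->R'->F->plug->A
Final: ciphertext=BFDGCEFA, RIGHT=5, LEFT=7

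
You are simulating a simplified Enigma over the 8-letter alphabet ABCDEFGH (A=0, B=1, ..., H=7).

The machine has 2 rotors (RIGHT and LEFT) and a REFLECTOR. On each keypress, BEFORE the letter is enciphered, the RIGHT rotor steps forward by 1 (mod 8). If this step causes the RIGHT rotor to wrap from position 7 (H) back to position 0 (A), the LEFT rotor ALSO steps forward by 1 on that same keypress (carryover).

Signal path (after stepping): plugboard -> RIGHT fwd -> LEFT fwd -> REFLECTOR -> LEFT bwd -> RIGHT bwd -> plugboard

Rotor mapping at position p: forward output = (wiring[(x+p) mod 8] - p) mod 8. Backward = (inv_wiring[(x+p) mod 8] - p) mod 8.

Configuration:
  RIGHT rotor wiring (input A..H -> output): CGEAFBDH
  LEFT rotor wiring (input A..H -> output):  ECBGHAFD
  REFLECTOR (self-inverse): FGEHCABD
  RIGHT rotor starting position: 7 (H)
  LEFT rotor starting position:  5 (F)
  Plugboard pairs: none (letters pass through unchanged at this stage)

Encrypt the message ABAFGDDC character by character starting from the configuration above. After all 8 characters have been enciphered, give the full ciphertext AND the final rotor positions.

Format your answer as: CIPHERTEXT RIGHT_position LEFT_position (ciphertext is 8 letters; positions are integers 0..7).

Char 1 ('A'): step: R->0, L->6 (L advanced); A->plug->A->R->C->L->G->refl->B->L'->G->R'->B->plug->B
Char 2 ('B'): step: R->1, L=6; B->plug->B->R->D->L->E->refl->C->L'->H->R'->C->plug->C
Char 3 ('A'): step: R->2, L=6; A->plug->A->R->C->L->G->refl->B->L'->G->R'->B->plug->B
Char 4 ('F'): step: R->3, L=6; F->plug->F->R->H->L->C->refl->E->L'->D->R'->G->plug->G
Char 5 ('G'): step: R->4, L=6; G->plug->G->R->A->L->H->refl->D->L'->E->R'->H->plug->H
Char 6 ('D'): step: R->5, L=6; D->plug->D->R->F->L->A->refl->F->L'->B->R'->E->plug->E
Char 7 ('D'): step: R->6, L=6; D->plug->D->R->A->L->H->refl->D->L'->E->R'->C->plug->C
Char 8 ('C'): step: R->7, L=6; C->plug->C->R->H->L->C->refl->E->L'->D->R'->B->plug->B
Final: ciphertext=BCBGHECB, RIGHT=7, LEFT=6

Answer: BCBGHECB 7 6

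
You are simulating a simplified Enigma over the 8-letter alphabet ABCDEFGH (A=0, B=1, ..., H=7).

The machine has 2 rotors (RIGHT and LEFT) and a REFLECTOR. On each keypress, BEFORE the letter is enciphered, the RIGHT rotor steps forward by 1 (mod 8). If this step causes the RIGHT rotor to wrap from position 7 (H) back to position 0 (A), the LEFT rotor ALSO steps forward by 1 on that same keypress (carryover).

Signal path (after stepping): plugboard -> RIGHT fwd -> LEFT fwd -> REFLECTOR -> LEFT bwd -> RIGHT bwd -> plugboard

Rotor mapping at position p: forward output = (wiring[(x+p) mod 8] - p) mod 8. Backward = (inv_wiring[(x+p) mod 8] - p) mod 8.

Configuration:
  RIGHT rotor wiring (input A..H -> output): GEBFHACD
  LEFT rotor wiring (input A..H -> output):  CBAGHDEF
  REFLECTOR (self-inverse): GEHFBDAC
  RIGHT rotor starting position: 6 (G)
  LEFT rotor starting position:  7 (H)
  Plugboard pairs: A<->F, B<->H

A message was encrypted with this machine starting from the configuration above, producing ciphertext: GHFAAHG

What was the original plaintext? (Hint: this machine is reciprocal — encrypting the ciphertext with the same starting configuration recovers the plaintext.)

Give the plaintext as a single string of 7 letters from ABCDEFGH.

Char 1 ('G'): step: R->7, L=7; G->plug->G->R->B->L->D->refl->F->L'->H->R'->B->plug->H
Char 2 ('H'): step: R->0, L->0 (L advanced); H->plug->B->R->E->L->H->refl->C->L'->A->R'->F->plug->A
Char 3 ('F'): step: R->1, L=0; F->plug->A->R->D->L->G->refl->A->L'->C->R'->G->plug->G
Char 4 ('A'): step: R->2, L=0; A->plug->F->R->B->L->B->refl->E->L'->G->R'->D->plug->D
Char 5 ('A'): step: R->3, L=0; A->plug->F->R->D->L->G->refl->A->L'->C->R'->A->plug->F
Char 6 ('H'): step: R->4, L=0; H->plug->B->R->E->L->H->refl->C->L'->A->R'->F->plug->A
Char 7 ('G'): step: R->5, L=0; G->plug->G->R->A->L->C->refl->H->L'->E->R'->F->plug->A

Answer: HAGDFAA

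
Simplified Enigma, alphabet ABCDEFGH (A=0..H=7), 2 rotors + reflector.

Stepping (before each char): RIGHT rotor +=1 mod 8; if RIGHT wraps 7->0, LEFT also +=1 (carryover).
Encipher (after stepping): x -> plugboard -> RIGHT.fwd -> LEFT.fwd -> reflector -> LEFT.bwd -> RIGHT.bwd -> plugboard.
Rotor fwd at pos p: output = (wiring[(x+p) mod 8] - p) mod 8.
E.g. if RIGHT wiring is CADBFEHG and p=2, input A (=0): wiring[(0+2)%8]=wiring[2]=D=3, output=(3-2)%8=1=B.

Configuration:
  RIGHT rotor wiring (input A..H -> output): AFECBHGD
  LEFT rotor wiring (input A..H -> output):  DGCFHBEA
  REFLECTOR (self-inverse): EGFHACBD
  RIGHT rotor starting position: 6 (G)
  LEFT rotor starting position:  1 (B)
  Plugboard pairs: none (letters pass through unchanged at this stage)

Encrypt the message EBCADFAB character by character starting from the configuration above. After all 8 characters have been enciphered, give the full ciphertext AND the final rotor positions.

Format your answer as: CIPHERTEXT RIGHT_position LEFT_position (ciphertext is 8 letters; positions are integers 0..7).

Char 1 ('E'): step: R->7, L=1; E->plug->E->R->D->L->G->refl->B->L'->B->R'->B->plug->B
Char 2 ('B'): step: R->0, L->2 (L advanced); B->plug->B->R->F->L->G->refl->B->L'->G->R'->G->plug->G
Char 3 ('C'): step: R->1, L=2; C->plug->C->R->B->L->D->refl->H->L'->D->R'->B->plug->B
Char 4 ('A'): step: R->2, L=2; A->plug->A->R->C->L->F->refl->C->L'->E->R'->E->plug->E
Char 5 ('D'): step: R->3, L=2; D->plug->D->R->D->L->H->refl->D->L'->B->R'->H->plug->H
Char 6 ('F'): step: R->4, L=2; F->plug->F->R->B->L->D->refl->H->L'->D->R'->B->plug->B
Char 7 ('A'): step: R->5, L=2; A->plug->A->R->C->L->F->refl->C->L'->E->R'->H->plug->H
Char 8 ('B'): step: R->6, L=2; B->plug->B->R->F->L->G->refl->B->L'->G->R'->E->plug->E
Final: ciphertext=BGBEHBHE, RIGHT=6, LEFT=2

Answer: BGBEHBHE 6 2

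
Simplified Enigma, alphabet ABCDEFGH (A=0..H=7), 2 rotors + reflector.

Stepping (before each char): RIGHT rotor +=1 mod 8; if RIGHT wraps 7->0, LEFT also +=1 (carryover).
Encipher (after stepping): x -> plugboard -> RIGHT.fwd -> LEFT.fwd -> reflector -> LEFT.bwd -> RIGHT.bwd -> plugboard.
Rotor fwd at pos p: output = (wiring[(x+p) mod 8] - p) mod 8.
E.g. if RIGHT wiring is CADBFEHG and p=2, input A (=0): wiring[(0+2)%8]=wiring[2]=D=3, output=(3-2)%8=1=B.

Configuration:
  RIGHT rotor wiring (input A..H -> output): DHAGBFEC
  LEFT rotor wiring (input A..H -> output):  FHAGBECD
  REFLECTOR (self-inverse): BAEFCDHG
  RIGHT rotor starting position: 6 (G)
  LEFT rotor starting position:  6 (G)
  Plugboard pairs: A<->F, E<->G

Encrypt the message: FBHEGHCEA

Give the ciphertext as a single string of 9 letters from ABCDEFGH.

Answer: HDABBAFGF

Derivation:
Char 1 ('F'): step: R->7, L=6; F->plug->A->R->D->L->B->refl->A->L'->F->R'->H->plug->H
Char 2 ('B'): step: R->0, L->7 (L advanced); B->plug->B->R->H->L->D->refl->F->L'->G->R'->D->plug->D
Char 3 ('H'): step: R->1, L=7; H->plug->H->R->C->L->A->refl->B->L'->D->R'->F->plug->A
Char 4 ('E'): step: R->2, L=7; E->plug->G->R->B->L->G->refl->H->L'->E->R'->B->plug->B
Char 5 ('G'): step: R->3, L=7; G->plug->E->R->H->L->D->refl->F->L'->G->R'->B->plug->B
Char 6 ('H'): step: R->4, L=7; H->plug->H->R->C->L->A->refl->B->L'->D->R'->F->plug->A
Char 7 ('C'): step: R->5, L=7; C->plug->C->R->F->L->C->refl->E->L'->A->R'->A->plug->F
Char 8 ('E'): step: R->6, L=7; E->plug->G->R->D->L->B->refl->A->L'->C->R'->E->plug->G
Char 9 ('A'): step: R->7, L=7; A->plug->F->R->C->L->A->refl->B->L'->D->R'->A->plug->F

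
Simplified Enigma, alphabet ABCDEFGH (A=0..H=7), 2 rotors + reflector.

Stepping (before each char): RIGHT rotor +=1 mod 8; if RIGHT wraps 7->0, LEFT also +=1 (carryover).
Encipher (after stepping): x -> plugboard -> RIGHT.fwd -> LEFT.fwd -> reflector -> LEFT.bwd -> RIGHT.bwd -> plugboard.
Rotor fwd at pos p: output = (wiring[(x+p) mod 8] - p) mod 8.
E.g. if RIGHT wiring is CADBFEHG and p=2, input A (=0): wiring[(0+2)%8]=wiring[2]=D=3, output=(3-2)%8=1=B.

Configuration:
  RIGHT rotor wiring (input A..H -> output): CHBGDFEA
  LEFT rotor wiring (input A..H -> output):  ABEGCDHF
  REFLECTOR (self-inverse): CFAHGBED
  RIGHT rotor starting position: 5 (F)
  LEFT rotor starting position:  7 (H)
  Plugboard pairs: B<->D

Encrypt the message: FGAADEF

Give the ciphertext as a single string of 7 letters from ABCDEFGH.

Char 1 ('F'): step: R->6, L=7; F->plug->F->R->A->L->G->refl->E->L'->G->R'->A->plug->A
Char 2 ('G'): step: R->7, L=7; G->plug->G->R->G->L->E->refl->G->L'->A->R'->C->plug->C
Char 3 ('A'): step: R->0, L->0 (L advanced); A->plug->A->R->C->L->E->refl->G->L'->D->R'->E->plug->E
Char 4 ('A'): step: R->1, L=0; A->plug->A->R->G->L->H->refl->D->L'->F->R'->C->plug->C
Char 5 ('D'): step: R->2, L=0; D->plug->B->R->E->L->C->refl->A->L'->A->R'->G->plug->G
Char 6 ('E'): step: R->3, L=0; E->plug->E->R->F->L->D->refl->H->L'->G->R'->H->plug->H
Char 7 ('F'): step: R->4, L=0; F->plug->F->R->D->L->G->refl->E->L'->C->R'->H->plug->H

Answer: ACECGHH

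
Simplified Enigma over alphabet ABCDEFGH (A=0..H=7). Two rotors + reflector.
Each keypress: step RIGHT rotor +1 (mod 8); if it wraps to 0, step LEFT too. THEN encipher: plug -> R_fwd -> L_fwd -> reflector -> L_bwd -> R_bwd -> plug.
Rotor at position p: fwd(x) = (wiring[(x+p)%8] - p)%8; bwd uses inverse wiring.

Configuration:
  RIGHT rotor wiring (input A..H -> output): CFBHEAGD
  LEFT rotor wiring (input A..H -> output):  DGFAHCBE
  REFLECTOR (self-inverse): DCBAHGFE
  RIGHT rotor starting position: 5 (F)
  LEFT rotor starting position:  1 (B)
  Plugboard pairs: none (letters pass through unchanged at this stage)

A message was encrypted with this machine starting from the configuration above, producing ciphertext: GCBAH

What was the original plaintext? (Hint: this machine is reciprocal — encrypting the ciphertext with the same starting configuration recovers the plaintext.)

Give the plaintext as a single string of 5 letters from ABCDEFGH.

Answer: BFGEG

Derivation:
Char 1 ('G'): step: R->6, L=1; G->plug->G->R->G->L->D->refl->A->L'->F->R'->B->plug->B
Char 2 ('C'): step: R->7, L=1; C->plug->C->R->G->L->D->refl->A->L'->F->R'->F->plug->F
Char 3 ('B'): step: R->0, L->2 (L advanced); B->plug->B->R->F->L->C->refl->B->L'->G->R'->G->plug->G
Char 4 ('A'): step: R->1, L=2; A->plug->A->R->E->L->H->refl->E->L'->H->R'->E->plug->E
Char 5 ('H'): step: R->2, L=2; H->plug->H->R->D->L->A->refl->D->L'->A->R'->G->plug->G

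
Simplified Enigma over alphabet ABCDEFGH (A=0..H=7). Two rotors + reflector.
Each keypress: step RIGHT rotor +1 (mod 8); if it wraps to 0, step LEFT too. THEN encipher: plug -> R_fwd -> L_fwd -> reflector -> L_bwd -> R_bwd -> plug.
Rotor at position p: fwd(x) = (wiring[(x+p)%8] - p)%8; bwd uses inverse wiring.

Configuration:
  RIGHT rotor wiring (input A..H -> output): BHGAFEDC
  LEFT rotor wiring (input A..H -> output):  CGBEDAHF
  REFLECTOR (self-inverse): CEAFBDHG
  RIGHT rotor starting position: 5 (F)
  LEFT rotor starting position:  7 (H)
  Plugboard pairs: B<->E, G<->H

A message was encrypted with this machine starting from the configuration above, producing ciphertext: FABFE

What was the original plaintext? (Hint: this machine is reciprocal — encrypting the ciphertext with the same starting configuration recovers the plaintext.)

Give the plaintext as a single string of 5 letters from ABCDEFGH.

Answer: BDDBB

Derivation:
Char 1 ('F'): step: R->6, L=7; F->plug->F->R->C->L->H->refl->G->L'->A->R'->E->plug->B
Char 2 ('A'): step: R->7, L=7; A->plug->A->R->D->L->C->refl->A->L'->H->R'->D->plug->D
Char 3 ('B'): step: R->0, L->0 (L advanced); B->plug->E->R->F->L->A->refl->C->L'->A->R'->D->plug->D
Char 4 ('F'): step: R->1, L=0; F->plug->F->R->C->L->B->refl->E->L'->D->R'->E->plug->B
Char 5 ('E'): step: R->2, L=0; E->plug->B->R->G->L->H->refl->G->L'->B->R'->E->plug->B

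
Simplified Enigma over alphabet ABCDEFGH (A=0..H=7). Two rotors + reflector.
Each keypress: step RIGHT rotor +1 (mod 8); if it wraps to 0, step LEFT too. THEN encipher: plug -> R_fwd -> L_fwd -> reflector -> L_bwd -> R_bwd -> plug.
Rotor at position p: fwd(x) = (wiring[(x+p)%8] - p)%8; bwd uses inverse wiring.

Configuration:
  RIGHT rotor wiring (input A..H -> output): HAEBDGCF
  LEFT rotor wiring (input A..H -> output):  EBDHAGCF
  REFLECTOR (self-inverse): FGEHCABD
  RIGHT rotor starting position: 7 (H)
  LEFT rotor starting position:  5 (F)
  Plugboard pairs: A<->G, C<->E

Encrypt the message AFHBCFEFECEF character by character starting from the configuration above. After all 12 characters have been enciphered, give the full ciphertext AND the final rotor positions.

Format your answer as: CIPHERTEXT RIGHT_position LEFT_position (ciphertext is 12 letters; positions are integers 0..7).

Answer: HBCGDAFADEDH 3 7

Derivation:
Char 1 ('A'): step: R->0, L->6 (L advanced); A->plug->G->R->C->L->G->refl->B->L'->F->R'->H->plug->H
Char 2 ('F'): step: R->1, L=6; F->plug->F->R->B->L->H->refl->D->L'->D->R'->B->plug->B
Char 3 ('H'): step: R->2, L=6; H->plug->H->R->G->L->C->refl->E->L'->A->R'->E->plug->C
Char 4 ('B'): step: R->3, L=6; B->plug->B->R->A->L->E->refl->C->L'->G->R'->A->plug->G
Char 5 ('C'): step: R->4, L=6; C->plug->E->R->D->L->D->refl->H->L'->B->R'->D->plug->D
Char 6 ('F'): step: R->5, L=6; F->plug->F->R->H->L->A->refl->F->L'->E->R'->G->plug->A
Char 7 ('E'): step: R->6, L=6; E->plug->C->R->B->L->H->refl->D->L'->D->R'->F->plug->F
Char 8 ('F'): step: R->7, L=6; F->plug->F->R->E->L->F->refl->A->L'->H->R'->G->plug->A
Char 9 ('E'): step: R->0, L->7 (L advanced); E->plug->C->R->E->L->A->refl->F->L'->B->R'->D->plug->D
Char 10 ('C'): step: R->1, L=7; C->plug->E->R->F->L->B->refl->G->L'->A->R'->C->plug->E
Char 11 ('E'): step: R->2, L=7; E->plug->C->R->B->L->F->refl->A->L'->E->R'->D->plug->D
Char 12 ('F'): step: R->3, L=7; F->plug->F->R->E->L->A->refl->F->L'->B->R'->H->plug->H
Final: ciphertext=HBCGDAFADEDH, RIGHT=3, LEFT=7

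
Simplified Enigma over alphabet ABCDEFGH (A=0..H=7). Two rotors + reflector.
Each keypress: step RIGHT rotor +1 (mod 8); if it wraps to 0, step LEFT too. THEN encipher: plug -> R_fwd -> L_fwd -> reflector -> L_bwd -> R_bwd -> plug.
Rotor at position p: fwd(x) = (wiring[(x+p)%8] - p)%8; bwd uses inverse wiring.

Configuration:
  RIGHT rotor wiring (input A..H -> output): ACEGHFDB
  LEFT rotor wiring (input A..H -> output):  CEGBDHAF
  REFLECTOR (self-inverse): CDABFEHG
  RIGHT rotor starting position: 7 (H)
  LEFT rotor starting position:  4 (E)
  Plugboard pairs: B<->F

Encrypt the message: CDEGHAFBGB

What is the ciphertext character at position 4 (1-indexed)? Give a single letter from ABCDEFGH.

Char 1 ('C'): step: R->0, L->5 (L advanced); C->plug->C->R->E->L->H->refl->G->L'->H->R'->E->plug->E
Char 2 ('D'): step: R->1, L=5; D->plug->D->R->G->L->E->refl->F->L'->D->R'->B->plug->F
Char 3 ('E'): step: R->2, L=5; E->plug->E->R->B->L->D->refl->B->L'->F->R'->C->plug->C
Char 4 ('G'): step: R->3, L=5; G->plug->G->R->H->L->G->refl->H->L'->E->R'->B->plug->F

F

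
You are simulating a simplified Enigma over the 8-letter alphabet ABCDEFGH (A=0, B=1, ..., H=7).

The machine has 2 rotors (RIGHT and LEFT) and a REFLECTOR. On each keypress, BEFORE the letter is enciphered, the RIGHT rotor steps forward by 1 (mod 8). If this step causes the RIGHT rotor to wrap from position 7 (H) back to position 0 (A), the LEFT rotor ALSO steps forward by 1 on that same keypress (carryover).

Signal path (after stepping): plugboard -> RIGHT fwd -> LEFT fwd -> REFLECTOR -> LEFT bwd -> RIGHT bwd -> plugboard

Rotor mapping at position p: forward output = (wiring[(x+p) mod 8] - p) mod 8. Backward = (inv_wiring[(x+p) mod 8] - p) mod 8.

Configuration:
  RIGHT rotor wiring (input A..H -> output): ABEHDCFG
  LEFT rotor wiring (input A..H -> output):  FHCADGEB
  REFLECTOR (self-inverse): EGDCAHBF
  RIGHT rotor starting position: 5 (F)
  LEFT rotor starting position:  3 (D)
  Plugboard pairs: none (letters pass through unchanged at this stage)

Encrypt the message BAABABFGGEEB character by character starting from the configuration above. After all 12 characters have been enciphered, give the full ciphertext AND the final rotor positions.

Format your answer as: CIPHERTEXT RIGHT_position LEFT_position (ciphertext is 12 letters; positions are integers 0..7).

Answer: AEEAHECFFGFD 1 5

Derivation:
Char 1 ('B'): step: R->6, L=3; B->plug->B->R->A->L->F->refl->H->L'->H->R'->A->plug->A
Char 2 ('A'): step: R->7, L=3; A->plug->A->R->H->L->H->refl->F->L'->A->R'->E->plug->E
Char 3 ('A'): step: R->0, L->4 (L advanced); A->plug->A->R->A->L->H->refl->F->L'->D->R'->E->plug->E
Char 4 ('B'): step: R->1, L=4; B->plug->B->R->D->L->F->refl->H->L'->A->R'->A->plug->A
Char 5 ('A'): step: R->2, L=4; A->plug->A->R->C->L->A->refl->E->L'->H->R'->H->plug->H
Char 6 ('B'): step: R->3, L=4; B->plug->B->R->A->L->H->refl->F->L'->D->R'->E->plug->E
Char 7 ('F'): step: R->4, L=4; F->plug->F->R->F->L->D->refl->C->L'->B->R'->C->plug->C
Char 8 ('G'): step: R->5, L=4; G->plug->G->R->C->L->A->refl->E->L'->H->R'->F->plug->F
Char 9 ('G'): step: R->6, L=4; G->plug->G->R->F->L->D->refl->C->L'->B->R'->F->plug->F
Char 10 ('E'): step: R->7, L=4; E->plug->E->R->A->L->H->refl->F->L'->D->R'->G->plug->G
Char 11 ('E'): step: R->0, L->5 (L advanced); E->plug->E->R->D->L->A->refl->E->L'->C->R'->F->plug->F
Char 12 ('B'): step: R->1, L=5; B->plug->B->R->D->L->A->refl->E->L'->C->R'->D->plug->D
Final: ciphertext=AEEAHECFFGFD, RIGHT=1, LEFT=5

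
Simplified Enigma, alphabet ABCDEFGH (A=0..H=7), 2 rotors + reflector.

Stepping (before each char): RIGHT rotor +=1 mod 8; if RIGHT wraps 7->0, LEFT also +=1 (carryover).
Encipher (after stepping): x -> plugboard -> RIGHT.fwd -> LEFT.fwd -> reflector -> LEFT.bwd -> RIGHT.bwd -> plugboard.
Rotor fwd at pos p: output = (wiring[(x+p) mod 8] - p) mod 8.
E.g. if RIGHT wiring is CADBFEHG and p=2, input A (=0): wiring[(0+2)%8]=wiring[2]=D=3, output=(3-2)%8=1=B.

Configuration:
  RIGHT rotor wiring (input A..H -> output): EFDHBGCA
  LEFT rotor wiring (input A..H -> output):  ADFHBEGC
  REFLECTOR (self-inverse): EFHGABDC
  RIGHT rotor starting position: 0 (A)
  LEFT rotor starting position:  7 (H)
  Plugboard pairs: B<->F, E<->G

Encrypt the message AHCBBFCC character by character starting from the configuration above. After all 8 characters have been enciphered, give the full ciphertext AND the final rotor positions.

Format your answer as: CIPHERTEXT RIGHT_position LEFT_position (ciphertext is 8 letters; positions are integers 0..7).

Answer: FGHCAAAD 0 0

Derivation:
Char 1 ('A'): step: R->1, L=7; A->plug->A->R->E->L->A->refl->E->L'->C->R'->B->plug->F
Char 2 ('H'): step: R->2, L=7; H->plug->H->R->D->L->G->refl->D->L'->A->R'->E->plug->G
Char 3 ('C'): step: R->3, L=7; C->plug->C->R->D->L->G->refl->D->L'->A->R'->H->plug->H
Char 4 ('B'): step: R->4, L=7; B->plug->F->R->B->L->B->refl->F->L'->G->R'->C->plug->C
Char 5 ('B'): step: R->5, L=7; B->plug->F->R->G->L->F->refl->B->L'->B->R'->A->plug->A
Char 6 ('F'): step: R->6, L=7; F->plug->B->R->C->L->E->refl->A->L'->E->R'->A->plug->A
Char 7 ('C'): step: R->7, L=7; C->plug->C->R->G->L->F->refl->B->L'->B->R'->A->plug->A
Char 8 ('C'): step: R->0, L->0 (L advanced); C->plug->C->R->D->L->H->refl->C->L'->H->R'->D->plug->D
Final: ciphertext=FGHCAAAD, RIGHT=0, LEFT=0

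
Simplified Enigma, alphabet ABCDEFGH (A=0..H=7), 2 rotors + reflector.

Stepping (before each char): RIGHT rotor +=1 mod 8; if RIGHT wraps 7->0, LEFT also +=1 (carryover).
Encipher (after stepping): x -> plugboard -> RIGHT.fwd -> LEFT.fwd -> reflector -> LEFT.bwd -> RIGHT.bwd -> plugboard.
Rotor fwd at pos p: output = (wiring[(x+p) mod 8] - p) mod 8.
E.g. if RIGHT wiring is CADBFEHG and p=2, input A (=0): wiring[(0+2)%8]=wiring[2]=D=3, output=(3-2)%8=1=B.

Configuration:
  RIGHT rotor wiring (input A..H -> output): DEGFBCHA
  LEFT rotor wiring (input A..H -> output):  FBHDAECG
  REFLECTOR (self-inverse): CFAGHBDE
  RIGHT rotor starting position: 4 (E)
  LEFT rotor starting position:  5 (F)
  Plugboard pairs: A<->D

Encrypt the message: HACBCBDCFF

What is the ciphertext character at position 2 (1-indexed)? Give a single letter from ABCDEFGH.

Char 1 ('H'): step: R->5, L=5; H->plug->H->R->E->L->E->refl->H->L'->A->R'->G->plug->G
Char 2 ('A'): step: R->6, L=5; A->plug->D->R->G->L->G->refl->D->L'->H->R'->F->plug->F

F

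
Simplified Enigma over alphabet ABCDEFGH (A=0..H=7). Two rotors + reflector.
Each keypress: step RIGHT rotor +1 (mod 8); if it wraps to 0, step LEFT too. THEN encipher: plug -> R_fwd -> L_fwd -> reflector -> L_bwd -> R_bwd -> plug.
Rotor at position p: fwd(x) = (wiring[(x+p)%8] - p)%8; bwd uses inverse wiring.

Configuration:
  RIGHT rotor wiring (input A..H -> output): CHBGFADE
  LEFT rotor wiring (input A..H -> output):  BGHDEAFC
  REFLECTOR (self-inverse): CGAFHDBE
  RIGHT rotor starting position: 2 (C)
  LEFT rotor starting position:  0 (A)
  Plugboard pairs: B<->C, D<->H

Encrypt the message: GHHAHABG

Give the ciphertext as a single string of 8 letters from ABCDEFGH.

Char 1 ('G'): step: R->3, L=0; G->plug->G->R->E->L->E->refl->H->L'->C->R'->B->plug->C
Char 2 ('H'): step: R->4, L=0; H->plug->D->R->A->L->B->refl->G->L'->B->R'->A->plug->A
Char 3 ('H'): step: R->5, L=0; H->plug->D->R->F->L->A->refl->C->L'->H->R'->C->plug->B
Char 4 ('A'): step: R->6, L=0; A->plug->A->R->F->L->A->refl->C->L'->H->R'->G->plug->G
Char 5 ('H'): step: R->7, L=0; H->plug->D->R->C->L->H->refl->E->L'->E->R'->H->plug->D
Char 6 ('A'): step: R->0, L->1 (L advanced); A->plug->A->R->C->L->C->refl->A->L'->H->R'->B->plug->C
Char 7 ('B'): step: R->1, L=1; B->plug->C->R->F->L->E->refl->H->L'->E->R'->D->plug->H
Char 8 ('G'): step: R->2, L=1; G->plug->G->R->A->L->F->refl->D->L'->D->R'->C->plug->B

Answer: CABGDCHB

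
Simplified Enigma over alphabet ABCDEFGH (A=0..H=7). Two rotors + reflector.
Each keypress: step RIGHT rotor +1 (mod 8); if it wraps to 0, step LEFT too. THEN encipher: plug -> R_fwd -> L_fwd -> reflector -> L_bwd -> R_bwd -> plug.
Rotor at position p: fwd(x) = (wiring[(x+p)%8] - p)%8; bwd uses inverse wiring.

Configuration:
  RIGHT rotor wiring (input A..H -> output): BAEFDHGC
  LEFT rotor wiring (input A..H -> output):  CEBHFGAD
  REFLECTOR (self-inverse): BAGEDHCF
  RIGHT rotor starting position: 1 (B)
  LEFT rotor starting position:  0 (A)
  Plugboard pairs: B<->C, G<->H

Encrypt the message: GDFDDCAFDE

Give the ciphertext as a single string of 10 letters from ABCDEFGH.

Answer: ABCEEEFBEG

Derivation:
Char 1 ('G'): step: R->2, L=0; G->plug->H->R->G->L->A->refl->B->L'->C->R'->A->plug->A
Char 2 ('D'): step: R->3, L=0; D->plug->D->R->D->L->H->refl->F->L'->E->R'->C->plug->B
Char 3 ('F'): step: R->4, L=0; F->plug->F->R->E->L->F->refl->H->L'->D->R'->B->plug->C
Char 4 ('D'): step: R->5, L=0; D->plug->D->R->E->L->F->refl->H->L'->D->R'->E->plug->E
Char 5 ('D'): step: R->6, L=0; D->plug->D->R->C->L->B->refl->A->L'->G->R'->E->plug->E
Char 6 ('C'): step: R->7, L=0; C->plug->B->R->C->L->B->refl->A->L'->G->R'->E->plug->E
Char 7 ('A'): step: R->0, L->1 (L advanced); A->plug->A->R->B->L->A->refl->B->L'->H->R'->F->plug->F
Char 8 ('F'): step: R->1, L=1; F->plug->F->R->F->L->H->refl->F->L'->E->R'->C->plug->B
Char 9 ('D'): step: R->2, L=1; D->plug->D->R->F->L->H->refl->F->L'->E->R'->E->plug->E
Char 10 ('E'): step: R->3, L=1; E->plug->E->R->H->L->B->refl->A->L'->B->R'->H->plug->G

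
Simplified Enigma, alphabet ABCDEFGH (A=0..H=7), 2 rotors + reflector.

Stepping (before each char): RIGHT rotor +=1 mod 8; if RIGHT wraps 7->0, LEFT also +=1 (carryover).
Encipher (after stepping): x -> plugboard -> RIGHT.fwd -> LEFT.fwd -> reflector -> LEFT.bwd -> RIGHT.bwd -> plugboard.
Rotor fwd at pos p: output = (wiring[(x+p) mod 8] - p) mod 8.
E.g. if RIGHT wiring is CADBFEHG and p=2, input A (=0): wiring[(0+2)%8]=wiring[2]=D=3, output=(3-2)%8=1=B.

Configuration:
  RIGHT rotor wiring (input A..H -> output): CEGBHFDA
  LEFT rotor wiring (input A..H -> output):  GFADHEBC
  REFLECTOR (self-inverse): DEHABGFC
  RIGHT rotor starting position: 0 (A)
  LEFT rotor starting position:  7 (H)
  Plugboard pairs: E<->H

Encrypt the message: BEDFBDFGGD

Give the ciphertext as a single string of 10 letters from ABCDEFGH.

Answer: CFHEEBCAHE

Derivation:
Char 1 ('B'): step: R->1, L=7; B->plug->B->R->F->L->A->refl->D->L'->A->R'->C->plug->C
Char 2 ('E'): step: R->2, L=7; E->plug->H->R->C->L->G->refl->F->L'->G->R'->F->plug->F
Char 3 ('D'): step: R->3, L=7; D->plug->D->R->A->L->D->refl->A->L'->F->R'->E->plug->H
Char 4 ('F'): step: R->4, L=7; F->plug->F->R->A->L->D->refl->A->L'->F->R'->H->plug->E
Char 5 ('B'): step: R->5, L=7; B->plug->B->R->G->L->F->refl->G->L'->C->R'->H->plug->E
Char 6 ('D'): step: R->6, L=7; D->plug->D->R->G->L->F->refl->G->L'->C->R'->B->plug->B
Char 7 ('F'): step: R->7, L=7; F->plug->F->R->A->L->D->refl->A->L'->F->R'->C->plug->C
Char 8 ('G'): step: R->0, L->0 (L advanced); G->plug->G->R->D->L->D->refl->A->L'->C->R'->A->plug->A
Char 9 ('G'): step: R->1, L=0; G->plug->G->R->H->L->C->refl->H->L'->E->R'->E->plug->H
Char 10 ('D'): step: R->2, L=0; D->plug->D->R->D->L->D->refl->A->L'->C->R'->H->plug->E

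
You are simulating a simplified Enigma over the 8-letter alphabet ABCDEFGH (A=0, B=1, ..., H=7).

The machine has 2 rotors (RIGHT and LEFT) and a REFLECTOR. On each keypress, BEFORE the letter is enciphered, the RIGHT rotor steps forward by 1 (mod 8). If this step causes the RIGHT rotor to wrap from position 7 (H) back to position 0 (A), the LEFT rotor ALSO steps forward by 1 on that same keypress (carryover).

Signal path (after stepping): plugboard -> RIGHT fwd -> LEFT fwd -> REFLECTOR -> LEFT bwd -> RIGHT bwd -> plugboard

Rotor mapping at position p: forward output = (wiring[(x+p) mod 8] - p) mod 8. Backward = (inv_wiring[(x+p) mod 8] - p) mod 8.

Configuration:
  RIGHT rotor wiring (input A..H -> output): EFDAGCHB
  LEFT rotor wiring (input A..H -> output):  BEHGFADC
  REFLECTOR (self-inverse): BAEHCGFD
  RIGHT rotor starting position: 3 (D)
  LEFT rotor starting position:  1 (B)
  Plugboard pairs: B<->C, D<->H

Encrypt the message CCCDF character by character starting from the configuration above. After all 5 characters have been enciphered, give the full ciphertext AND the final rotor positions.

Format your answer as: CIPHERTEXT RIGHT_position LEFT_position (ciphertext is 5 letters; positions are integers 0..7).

Answer: GDEHE 0 2

Derivation:
Char 1 ('C'): step: R->4, L=1; C->plug->B->R->G->L->B->refl->A->L'->H->R'->G->plug->G
Char 2 ('C'): step: R->5, L=1; C->plug->B->R->C->L->F->refl->G->L'->B->R'->H->plug->D
Char 3 ('C'): step: R->6, L=1; C->plug->B->R->D->L->E->refl->C->L'->F->R'->E->plug->E
Char 4 ('D'): step: R->7, L=1; D->plug->H->R->A->L->D->refl->H->L'->E->R'->D->plug->H
Char 5 ('F'): step: R->0, L->2 (L advanced); F->plug->F->R->C->L->D->refl->H->L'->G->R'->E->plug->E
Final: ciphertext=GDEHE, RIGHT=0, LEFT=2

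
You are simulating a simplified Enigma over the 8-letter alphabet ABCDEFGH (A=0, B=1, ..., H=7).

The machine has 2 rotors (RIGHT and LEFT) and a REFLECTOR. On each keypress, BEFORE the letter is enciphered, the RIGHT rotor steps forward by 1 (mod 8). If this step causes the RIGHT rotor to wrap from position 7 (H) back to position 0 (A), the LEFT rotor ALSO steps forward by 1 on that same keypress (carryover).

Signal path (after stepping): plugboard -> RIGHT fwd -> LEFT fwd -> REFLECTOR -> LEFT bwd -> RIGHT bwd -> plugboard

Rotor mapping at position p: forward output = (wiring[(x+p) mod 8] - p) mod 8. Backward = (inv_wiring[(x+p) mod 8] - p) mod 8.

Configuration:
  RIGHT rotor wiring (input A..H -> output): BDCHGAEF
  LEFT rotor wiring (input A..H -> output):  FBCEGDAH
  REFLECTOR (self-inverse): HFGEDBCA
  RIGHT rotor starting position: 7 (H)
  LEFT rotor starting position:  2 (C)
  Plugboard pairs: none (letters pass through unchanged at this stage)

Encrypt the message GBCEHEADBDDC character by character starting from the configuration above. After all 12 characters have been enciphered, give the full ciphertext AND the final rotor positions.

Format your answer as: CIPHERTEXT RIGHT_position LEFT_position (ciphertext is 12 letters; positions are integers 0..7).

Answer: AGHHCFDECGAA 3 4

Derivation:
Char 1 ('G'): step: R->0, L->3 (L advanced); G->plug->G->R->E->L->E->refl->D->L'->B->R'->A->plug->A
Char 2 ('B'): step: R->1, L=3; B->plug->B->R->B->L->D->refl->E->L'->E->R'->G->plug->G
Char 3 ('C'): step: R->2, L=3; C->plug->C->R->E->L->E->refl->D->L'->B->R'->H->plug->H
Char 4 ('E'): step: R->3, L=3; E->plug->E->R->C->L->A->refl->H->L'->H->R'->H->plug->H
Char 5 ('H'): step: R->4, L=3; H->plug->H->R->D->L->F->refl->B->L'->A->R'->C->plug->C
Char 6 ('E'): step: R->5, L=3; E->plug->E->R->G->L->G->refl->C->L'->F->R'->F->plug->F
Char 7 ('A'): step: R->6, L=3; A->plug->A->R->G->L->G->refl->C->L'->F->R'->D->plug->D
Char 8 ('D'): step: R->7, L=3; D->plug->D->R->D->L->F->refl->B->L'->A->R'->E->plug->E
Char 9 ('B'): step: R->0, L->4 (L advanced); B->plug->B->R->D->L->D->refl->E->L'->C->R'->C->plug->C
Char 10 ('D'): step: R->1, L=4; D->plug->D->R->F->L->F->refl->B->L'->E->R'->G->plug->G
Char 11 ('D'): step: R->2, L=4; D->plug->D->R->G->L->G->refl->C->L'->A->R'->A->plug->A
Char 12 ('C'): step: R->3, L=4; C->plug->C->R->F->L->F->refl->B->L'->E->R'->A->plug->A
Final: ciphertext=AGHHCFDECGAA, RIGHT=3, LEFT=4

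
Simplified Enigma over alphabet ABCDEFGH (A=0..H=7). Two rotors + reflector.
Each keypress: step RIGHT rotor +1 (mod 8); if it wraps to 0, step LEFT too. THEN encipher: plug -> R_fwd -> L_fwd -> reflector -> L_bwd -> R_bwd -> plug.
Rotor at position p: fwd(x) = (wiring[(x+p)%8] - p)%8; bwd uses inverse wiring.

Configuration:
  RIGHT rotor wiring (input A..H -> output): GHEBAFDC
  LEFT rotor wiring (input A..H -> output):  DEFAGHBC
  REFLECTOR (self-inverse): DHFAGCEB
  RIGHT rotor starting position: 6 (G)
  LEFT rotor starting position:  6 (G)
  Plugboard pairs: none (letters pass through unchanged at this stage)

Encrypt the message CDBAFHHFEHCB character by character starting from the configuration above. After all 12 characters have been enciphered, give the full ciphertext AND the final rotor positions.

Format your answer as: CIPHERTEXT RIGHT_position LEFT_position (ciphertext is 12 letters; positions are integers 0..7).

Answer: GGGBHADDBBBA 2 0

Derivation:
Char 1 ('C'): step: R->7, L=6; C->plug->C->R->A->L->D->refl->A->L'->G->R'->G->plug->G
Char 2 ('D'): step: R->0, L->7 (L advanced); D->plug->D->R->B->L->E->refl->G->L'->D->R'->G->plug->G
Char 3 ('B'): step: R->1, L=7; B->plug->B->R->D->L->G->refl->E->L'->B->R'->G->plug->G
Char 4 ('A'): step: R->2, L=7; A->plug->A->R->C->L->F->refl->C->L'->H->R'->B->plug->B
Char 5 ('F'): step: R->3, L=7; F->plug->F->R->D->L->G->refl->E->L'->B->R'->H->plug->H
Char 6 ('H'): step: R->4, L=7; H->plug->H->R->F->L->H->refl->B->L'->E->R'->A->plug->A
Char 7 ('H'): step: R->5, L=7; H->plug->H->R->D->L->G->refl->E->L'->B->R'->D->plug->D
Char 8 ('F'): step: R->6, L=7; F->plug->F->R->D->L->G->refl->E->L'->B->R'->D->plug->D
Char 9 ('E'): step: R->7, L=7; E->plug->E->R->C->L->F->refl->C->L'->H->R'->B->plug->B
Char 10 ('H'): step: R->0, L->0 (L advanced); H->plug->H->R->C->L->F->refl->C->L'->H->R'->B->plug->B
Char 11 ('C'): step: R->1, L=0; C->plug->C->R->A->L->D->refl->A->L'->D->R'->B->plug->B
Char 12 ('B'): step: R->2, L=0; B->plug->B->R->H->L->C->refl->F->L'->C->R'->A->plug->A
Final: ciphertext=GGGBHADDBBBA, RIGHT=2, LEFT=0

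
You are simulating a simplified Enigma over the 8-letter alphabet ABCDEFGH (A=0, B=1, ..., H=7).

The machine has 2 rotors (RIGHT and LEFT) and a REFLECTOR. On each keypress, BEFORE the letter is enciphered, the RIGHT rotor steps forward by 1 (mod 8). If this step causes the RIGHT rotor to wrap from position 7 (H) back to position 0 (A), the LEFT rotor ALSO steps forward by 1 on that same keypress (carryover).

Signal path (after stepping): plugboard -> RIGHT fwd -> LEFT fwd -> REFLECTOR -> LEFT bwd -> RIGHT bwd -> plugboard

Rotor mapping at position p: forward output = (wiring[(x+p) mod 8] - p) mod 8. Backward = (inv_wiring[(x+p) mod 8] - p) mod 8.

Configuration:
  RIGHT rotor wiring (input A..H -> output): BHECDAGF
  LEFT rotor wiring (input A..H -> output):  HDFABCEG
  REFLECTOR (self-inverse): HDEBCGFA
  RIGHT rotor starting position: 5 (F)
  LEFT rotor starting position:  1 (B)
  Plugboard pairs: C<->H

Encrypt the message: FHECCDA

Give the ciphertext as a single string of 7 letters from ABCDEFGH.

Answer: GGDEEEG

Derivation:
Char 1 ('F'): step: R->6, L=1; F->plug->F->R->E->L->B->refl->D->L'->F->R'->G->plug->G
Char 2 ('H'): step: R->7, L=1; H->plug->C->R->A->L->C->refl->E->L'->B->R'->G->plug->G
Char 3 ('E'): step: R->0, L->2 (L advanced); E->plug->E->R->D->L->A->refl->H->L'->C->R'->D->plug->D
Char 4 ('C'): step: R->1, L=2; C->plug->H->R->A->L->D->refl->B->L'->H->R'->E->plug->E
Char 5 ('C'): step: R->2, L=2; C->plug->H->R->F->L->E->refl->C->L'->E->R'->E->plug->E
Char 6 ('D'): step: R->3, L=2; D->plug->D->R->D->L->A->refl->H->L'->C->R'->E->plug->E
Char 7 ('A'): step: R->4, L=2; A->plug->A->R->H->L->B->refl->D->L'->A->R'->G->plug->G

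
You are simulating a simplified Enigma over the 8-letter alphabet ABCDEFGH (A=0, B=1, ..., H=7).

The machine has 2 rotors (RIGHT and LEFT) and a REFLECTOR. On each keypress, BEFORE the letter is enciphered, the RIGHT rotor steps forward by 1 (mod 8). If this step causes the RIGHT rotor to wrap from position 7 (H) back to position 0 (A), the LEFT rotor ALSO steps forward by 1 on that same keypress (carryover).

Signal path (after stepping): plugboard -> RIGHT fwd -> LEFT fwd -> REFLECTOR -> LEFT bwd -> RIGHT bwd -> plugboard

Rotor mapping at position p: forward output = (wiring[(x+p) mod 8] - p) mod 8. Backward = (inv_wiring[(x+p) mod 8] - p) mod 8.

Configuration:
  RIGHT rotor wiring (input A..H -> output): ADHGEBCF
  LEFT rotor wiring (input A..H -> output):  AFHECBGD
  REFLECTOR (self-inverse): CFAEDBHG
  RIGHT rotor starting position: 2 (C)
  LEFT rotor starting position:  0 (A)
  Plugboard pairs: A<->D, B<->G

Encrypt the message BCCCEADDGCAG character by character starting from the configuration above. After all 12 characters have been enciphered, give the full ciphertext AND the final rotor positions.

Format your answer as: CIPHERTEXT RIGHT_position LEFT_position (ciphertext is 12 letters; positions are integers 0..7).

Char 1 ('B'): step: R->3, L=0; B->plug->G->R->A->L->A->refl->C->L'->E->R'->H->plug->H
Char 2 ('C'): step: R->4, L=0; C->plug->C->R->G->L->G->refl->H->L'->C->R'->H->plug->H
Char 3 ('C'): step: R->5, L=0; C->plug->C->R->A->L->A->refl->C->L'->E->R'->A->plug->D
Char 4 ('C'): step: R->6, L=0; C->plug->C->R->C->L->H->refl->G->L'->G->R'->G->plug->B
Char 5 ('E'): step: R->7, L=0; E->plug->E->R->H->L->D->refl->E->L'->D->R'->H->plug->H
Char 6 ('A'): step: R->0, L->1 (L advanced); A->plug->D->R->G->L->C->refl->A->L'->E->R'->E->plug->E
Char 7 ('D'): step: R->1, L=1; D->plug->A->R->C->L->D->refl->E->L'->A->R'->E->plug->E
Char 8 ('D'): step: R->2, L=1; D->plug->A->R->F->L->F->refl->B->L'->D->R'->F->plug->F
Char 9 ('G'): step: R->3, L=1; G->plug->B->R->B->L->G->refl->H->L'->H->R'->D->plug->A
Char 10 ('C'): step: R->4, L=1; C->plug->C->R->G->L->C->refl->A->L'->E->R'->E->plug->E
Char 11 ('A'): step: R->5, L=1; A->plug->D->R->D->L->B->refl->F->L'->F->R'->B->plug->G
Char 12 ('G'): step: R->6, L=1; G->plug->B->R->H->L->H->refl->G->L'->B->R'->E->plug->E
Final: ciphertext=HHDBHEEFAEGE, RIGHT=6, LEFT=1

Answer: HHDBHEEFAEGE 6 1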